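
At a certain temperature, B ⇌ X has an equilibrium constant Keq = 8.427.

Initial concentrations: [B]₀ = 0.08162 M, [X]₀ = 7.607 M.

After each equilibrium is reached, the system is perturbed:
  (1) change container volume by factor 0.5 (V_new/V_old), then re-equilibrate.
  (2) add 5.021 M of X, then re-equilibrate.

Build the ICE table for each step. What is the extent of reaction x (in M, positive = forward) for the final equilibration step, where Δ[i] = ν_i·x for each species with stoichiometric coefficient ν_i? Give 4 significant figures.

x = -0.5326 M

Q₀ = 93.2 vs Keq = 8.427 ⇒ Q>K, reverse
Step 1:
                  B         X
  init      0.08162     7.607
  Δ           0.734    -0.734
  eq         0.8156     6.873
  solve Keq expr → x = -0.734; check Q = 8.427
Then change container volume by factor 0.5 (V_new/V_old).
Step 2:
                  B         X
  init        1.631     13.75
  Δ               0         0
  eq          1.631     13.75
  solve Keq expr → x = 0; check Q = 8.427
Then add 5.021 M of X.
Step 3:
                  B         X
  init        1.631     18.77
  Δ          0.5326   -0.5326
  eq          2.164     18.23
  solve Keq expr → x = -0.5326; check Q = 8.427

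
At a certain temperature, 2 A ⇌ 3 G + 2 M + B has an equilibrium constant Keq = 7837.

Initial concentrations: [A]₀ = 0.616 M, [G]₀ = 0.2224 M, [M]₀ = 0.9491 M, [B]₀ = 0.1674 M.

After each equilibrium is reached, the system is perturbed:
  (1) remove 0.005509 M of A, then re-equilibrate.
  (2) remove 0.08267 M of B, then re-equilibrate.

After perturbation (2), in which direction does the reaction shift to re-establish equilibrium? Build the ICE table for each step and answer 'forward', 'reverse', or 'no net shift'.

Direction: forward

Q₀ = 0.004371 vs Keq = 7837 ⇒ Q<K, forward
Step 1:
                    A           G           M           B
  Initial       0.616      0.2224      0.9491      0.1674
  Change      -0.6017      0.9025      0.6017      0.3008
  Equil        0.0143       1.125       1.551      0.4682
  solve Keq expr → x = 0.3008; check Q = 7837
Then remove 0.005509 M of A.
Step 2:
                    A           G           M           B
  Initial    0.008794       1.125       1.551      0.4682
  Change     0.005271   -0.007906   -0.005271   -0.002635
  Equil       0.01406       1.117       1.546      0.4656
  solve Keq expr → x = -0.002635; check Q = 7837
Then remove 0.08267 M of B.
Step 3:
                    A           G           M           B
  Initial     0.01406       1.117       1.546      0.3829
  Change    -0.001256    0.001885    0.001256  6.2817e-04
  Equil       0.01281       1.119       1.547      0.3836
  solve Keq expr → x = 6.2817e-04; check Q = 7837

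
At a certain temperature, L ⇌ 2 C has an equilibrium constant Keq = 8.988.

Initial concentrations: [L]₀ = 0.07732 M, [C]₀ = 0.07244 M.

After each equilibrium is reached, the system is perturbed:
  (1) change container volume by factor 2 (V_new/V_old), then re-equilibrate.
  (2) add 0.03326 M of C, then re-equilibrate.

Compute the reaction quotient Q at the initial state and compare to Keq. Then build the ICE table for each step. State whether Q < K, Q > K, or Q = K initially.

Q₀ = 0.06787 vs Keq = 8.988 ⇒ Q<K, forward
Step 1:
                   L          C
  Initial    0.07732    0.07244
  Change     -0.0721     0.1442
  Equil     0.005222     0.2166
  solve Keq expr → x = 0.0721; check Q = 8.988
Then change container volume by factor 2 (V_new/V_old).
Step 2:
                   L          C
  Initial   0.002611     0.1083
  Change   -0.001245   0.002489
  Equil     0.001366     0.1108
  solve Keq expr → x = 0.001245; check Q = 8.988
Then add 0.03326 M of C.
Step 3:
                   L          C
  Initial   0.001366     0.1441
  Change  8.8667e-04  -0.001773
  Equil     0.002253     0.1423
  solve Keq expr → x = -8.8667e-04; check Q = 8.988

Q₀ = 0.06787; Q < K (proceeds forward)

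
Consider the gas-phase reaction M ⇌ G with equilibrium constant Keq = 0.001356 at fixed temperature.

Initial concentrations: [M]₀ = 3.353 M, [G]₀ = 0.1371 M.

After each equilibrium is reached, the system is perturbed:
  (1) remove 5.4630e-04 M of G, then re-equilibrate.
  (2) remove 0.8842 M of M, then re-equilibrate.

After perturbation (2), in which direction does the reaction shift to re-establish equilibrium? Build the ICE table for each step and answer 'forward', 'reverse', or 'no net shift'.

Direction: reverse

Q₀ = 0.04089 vs Keq = 0.001356 ⇒ Q>K, reverse
Step 1:
                    M           G
  I             3.353      0.1371
  C            0.1324     -0.1324
  E             3.485    0.004726
  solve Keq expr → x = -0.1324; check Q = 0.001356
Then remove 5.4630e-04 M of G.
Step 2:
                    M           G
  I             3.485     0.00418
  C       -5.4556e-04  5.4556e-04
  E             3.485    0.004725
  solve Keq expr → x = 5.4556e-04; check Q = 0.001356
Then remove 0.8842 M of M.
Step 3:
                    M           G
  I             2.601    0.004725
  C          0.001197   -0.001197
  E             2.602    0.003528
  solve Keq expr → x = -0.001197; check Q = 0.001356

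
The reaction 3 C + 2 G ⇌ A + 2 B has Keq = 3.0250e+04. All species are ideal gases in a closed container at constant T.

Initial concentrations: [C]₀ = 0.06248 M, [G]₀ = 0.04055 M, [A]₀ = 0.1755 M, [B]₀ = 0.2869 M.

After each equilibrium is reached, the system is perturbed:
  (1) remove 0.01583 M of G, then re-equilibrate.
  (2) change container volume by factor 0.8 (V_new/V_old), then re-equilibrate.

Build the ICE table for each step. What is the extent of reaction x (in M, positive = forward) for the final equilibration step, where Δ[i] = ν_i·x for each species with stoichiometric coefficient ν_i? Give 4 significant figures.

x = 0.002036 M

Q₀ = 3.6019e+04 vs Keq = 3.0250e+04 ⇒ Q>K, reverse
Step 1:
                    C           G           A           B
  I           0.06248     0.04055      0.1755      0.2869
  C          0.002026    0.001351 -6.7531e-04   -0.001351
  E           0.06451      0.0419      0.1748      0.2855
  solve Keq expr → x = -6.7531e-04; check Q = 3.0250e+04
Then remove 0.01583 M of G.
Step 2:
                    C           G           A           B
  I           0.06451     0.02607      0.1748      0.2855
  C           0.00994    0.006626   -0.003313   -0.006626
  E           0.07445      0.0327      0.1715      0.2789
  solve Keq expr → x = -0.003313; check Q = 3.0250e+04
Then change container volume by factor 0.8 (V_new/V_old).
Step 3:
                    C           G           A           B
  I           0.09306     0.04087      0.2144      0.3487
  C         -0.006109   -0.004072    0.002036    0.004072
  E           0.08695      0.0368      0.2164      0.3527
  solve Keq expr → x = 0.002036; check Q = 3.0250e+04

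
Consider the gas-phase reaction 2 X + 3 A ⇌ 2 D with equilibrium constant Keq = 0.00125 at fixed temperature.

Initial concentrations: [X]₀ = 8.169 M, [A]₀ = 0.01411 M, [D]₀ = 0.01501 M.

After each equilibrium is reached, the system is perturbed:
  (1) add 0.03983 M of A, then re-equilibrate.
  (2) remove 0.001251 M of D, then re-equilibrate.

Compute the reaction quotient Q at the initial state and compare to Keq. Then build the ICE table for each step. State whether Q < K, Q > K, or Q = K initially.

Q₀ = 1.202; Q > K (proceeds reverse)

Q₀ = 1.202 vs Keq = 0.00125 ⇒ Q>K, reverse
Step 1:
                  X         A         D
  Initial     8.169   0.01411   0.01501
  Change     0.0132    0.0198   -0.0132
  Equil       8.182   0.03391  0.001807
  solve Keq expr → x = -0.006602; check Q = 0.00125
Then add 0.03983 M of A.
Step 2:
                  X         A         D
  Initial     8.182   0.07374  0.001807
  Change  -0.003395 -0.005092  0.003395
  Equil       8.179   0.06865  0.005202
  solve Keq expr → x = 0.001697; check Q = 0.00125
Then remove 0.001251 M of D.
Step 3:
                  X         A         D
  Initial     8.179   0.06865  0.003951
  Change  -0.001069 -0.001604  0.001069
  Equil       8.178   0.06705   0.00502
  solve Keq expr → x = 5.3458e-04; check Q = 0.00125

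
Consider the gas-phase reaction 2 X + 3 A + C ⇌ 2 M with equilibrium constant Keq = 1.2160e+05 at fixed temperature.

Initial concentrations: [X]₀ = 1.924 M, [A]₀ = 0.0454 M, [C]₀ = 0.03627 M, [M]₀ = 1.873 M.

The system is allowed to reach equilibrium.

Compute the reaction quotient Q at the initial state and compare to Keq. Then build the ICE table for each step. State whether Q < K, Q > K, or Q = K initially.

Q₀ = 2.7922e+05; Q > K (proceeds reverse)

Q₀ = 2.7922e+05 vs Keq = 1.2160e+05 ⇒ Q>K, reverse
Step 1:
                    X           A           C           M
  Initial       1.924      0.0454     0.03627       1.873
  Change     0.008067      0.0121    0.004033   -0.008067
  Equil         1.932      0.0575      0.0403       1.865
  solve Keq expr → x = -0.004033; check Q = 1.2160e+05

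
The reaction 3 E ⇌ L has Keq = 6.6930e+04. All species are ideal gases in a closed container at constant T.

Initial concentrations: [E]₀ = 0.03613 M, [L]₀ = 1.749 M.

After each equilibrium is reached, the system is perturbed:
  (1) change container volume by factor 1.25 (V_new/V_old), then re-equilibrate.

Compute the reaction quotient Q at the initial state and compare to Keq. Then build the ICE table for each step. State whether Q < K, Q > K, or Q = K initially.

Q₀ = 3.7084e+04 vs Keq = 6.6930e+04 ⇒ Q<K, forward
Step 1:
                   E          L
  I          0.03613      1.749
  C        -0.006443   0.002148
  E          0.02969      1.751
  solve Keq expr → x = 0.002148; check Q = 6.6930e+04
Then change container volume by factor 1.25 (V_new/V_old).
Step 2:
                   E          L
  I          0.02375      1.401
  C         0.003801  -0.001267
  E          0.02755        1.4
  solve Keq expr → x = -0.001267; check Q = 6.6930e+04

Q₀ = 3.7084e+04; Q < K (proceeds forward)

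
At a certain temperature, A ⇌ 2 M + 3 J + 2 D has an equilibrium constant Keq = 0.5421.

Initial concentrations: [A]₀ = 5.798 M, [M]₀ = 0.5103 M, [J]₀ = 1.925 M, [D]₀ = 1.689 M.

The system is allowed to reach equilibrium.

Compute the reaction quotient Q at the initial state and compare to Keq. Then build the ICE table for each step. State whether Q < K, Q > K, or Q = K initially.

Q₀ = 0.914; Q > K (proceeds reverse)

Q₀ = 0.914 vs Keq = 0.5421 ⇒ Q>K, reverse
Step 1:
                   A          M          J          D
  I            5.798     0.5103      1.925      1.689
  C          0.03309   -0.06619   -0.09928   -0.06619
  E            5.831     0.4441      1.826      1.623
  solve Keq expr → x = -0.03309; check Q = 0.5421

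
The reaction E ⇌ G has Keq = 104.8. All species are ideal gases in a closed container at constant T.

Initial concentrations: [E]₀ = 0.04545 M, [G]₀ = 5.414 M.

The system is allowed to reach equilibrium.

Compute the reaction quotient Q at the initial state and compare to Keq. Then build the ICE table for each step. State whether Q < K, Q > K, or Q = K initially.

Q₀ = 119.1; Q > K (proceeds reverse)

Q₀ = 119.1 vs Keq = 104.8 ⇒ Q>K, reverse
Step 1:
                  E         G
  Initial   0.04545     5.414
  Change   0.006152 -0.006152
  Equil      0.0516     5.408
  solve Keq expr → x = -0.006152; check Q = 104.8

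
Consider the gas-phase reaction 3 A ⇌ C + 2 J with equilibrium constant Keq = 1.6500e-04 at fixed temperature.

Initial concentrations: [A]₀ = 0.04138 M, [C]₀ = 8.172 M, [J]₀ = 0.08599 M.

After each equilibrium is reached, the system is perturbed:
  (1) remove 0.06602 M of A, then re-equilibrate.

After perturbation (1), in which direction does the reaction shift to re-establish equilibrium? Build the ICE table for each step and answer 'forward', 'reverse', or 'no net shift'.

Direction: reverse

Q₀ = 852.8 vs Keq = 1.6500e-04 ⇒ Q>K, reverse
Step 1:
                    A           C           J
  init        0.04138       8.172     0.08599
  Δ            0.1285    -0.04284    -0.08567
  eq           0.1699       8.129  3.1548e-04
  solve Keq expr → x = -0.04284; check Q = 1.6500e-04
Then remove 0.06602 M of A.
Step 2:
                    A           C           J
  init         0.1039       8.129  3.1548e-04
  Δ        2.4619e-04 -8.2062e-05 -1.6412e-04
  eq           0.1041       8.129  1.5136e-04
  solve Keq expr → x = -8.2062e-05; check Q = 1.6500e-04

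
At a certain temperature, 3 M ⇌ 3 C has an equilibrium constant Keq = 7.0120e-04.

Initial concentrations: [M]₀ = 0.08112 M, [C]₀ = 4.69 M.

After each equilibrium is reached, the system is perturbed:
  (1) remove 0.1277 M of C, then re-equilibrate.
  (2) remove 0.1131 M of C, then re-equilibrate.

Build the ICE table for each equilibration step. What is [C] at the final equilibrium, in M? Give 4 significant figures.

[C]_eq = 0.3696 M

Q₀ = 1.9326e+05 vs Keq = 7.0120e-04 ⇒ Q>K, reverse
Step 1:
                   M          C
  init       0.08112       4.69
  Δ            4.301     -4.301
  eq           4.382     0.3893
  solve Keq expr → x = -1.434; check Q = 7.0120e-04
Then remove 0.1277 M of C.
Step 2:
                   M          C
  init         4.382     0.2616
  Δ          -0.1173     0.1173
  eq           4.265     0.3789
  solve Keq expr → x = 0.03909; check Q = 7.0120e-04
Then remove 0.1131 M of C.
Step 3:
                   M          C
  init         4.265     0.2658
  Δ          -0.1039     0.1039
  eq           4.161     0.3696
  solve Keq expr → x = 0.03462; check Q = 7.0120e-04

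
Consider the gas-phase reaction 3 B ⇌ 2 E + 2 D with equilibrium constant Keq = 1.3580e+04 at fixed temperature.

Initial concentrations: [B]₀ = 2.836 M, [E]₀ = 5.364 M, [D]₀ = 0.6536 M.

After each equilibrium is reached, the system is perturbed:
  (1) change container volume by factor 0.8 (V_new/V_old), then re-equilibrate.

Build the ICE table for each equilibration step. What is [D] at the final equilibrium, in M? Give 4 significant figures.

Q₀ = 0.5389 vs Keq = 1.3580e+04 ⇒ Q<K, forward
Step 1:
                   B          E          D
  init         2.836      5.364     0.6536
  Δ           -2.562      1.708      1.708
  eq          0.2739      7.072      2.362
  solve Keq expr → x = 0.854; check Q = 1.3580e+04
Then change container volume by factor 0.8 (V_new/V_old).
Step 2:
                   B          E          D
  init        0.3423       8.84      2.952
  Δ          0.02461   -0.01641   -0.01641
  eq           0.367      8.824      2.936
  solve Keq expr → x = -0.008204; check Q = 1.3580e+04

[D]_eq = 2.936 M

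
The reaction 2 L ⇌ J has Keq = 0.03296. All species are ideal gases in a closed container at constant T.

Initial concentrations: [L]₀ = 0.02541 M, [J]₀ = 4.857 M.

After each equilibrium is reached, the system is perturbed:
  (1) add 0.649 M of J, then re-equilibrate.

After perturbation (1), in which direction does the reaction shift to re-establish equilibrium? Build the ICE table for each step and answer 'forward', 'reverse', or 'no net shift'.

Direction: reverse

Q₀ = 7522 vs Keq = 0.03296 ⇒ Q>K, reverse
Step 1:
                   L          J
  I          0.02541      4.857
  C            6.717     -3.359
  E            6.743      1.498
  solve Keq expr → x = -3.359; check Q = 0.03296
Then add 0.649 M of J.
Step 2:
                   L          J
  I            6.743      2.147
  C           0.6714    -0.3357
  E            7.414      1.812
  solve Keq expr → x = -0.3357; check Q = 0.03296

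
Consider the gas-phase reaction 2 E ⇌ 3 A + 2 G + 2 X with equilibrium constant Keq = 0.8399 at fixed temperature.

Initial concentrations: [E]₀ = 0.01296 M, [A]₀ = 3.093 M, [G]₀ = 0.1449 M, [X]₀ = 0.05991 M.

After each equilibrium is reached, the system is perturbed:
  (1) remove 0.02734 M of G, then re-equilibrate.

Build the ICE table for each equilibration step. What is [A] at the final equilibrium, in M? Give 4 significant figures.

[A]_eq = 3.071 M

Q₀ = 13.28 vs Keq = 0.8399 ⇒ Q>K, reverse
Step 1:
                  E         A         G         X
  init      0.01296     3.093    0.1449   0.05991
  Δ          0.0181  -0.02715   -0.0181   -0.0181
  eq        0.03106     3.066    0.1268   0.04181
  solve Keq expr → x = -0.009048; check Q = 0.8399
Then remove 0.02734 M of G.
Step 2:
                  E         A         G         X
  init      0.03106     3.066   0.09946   0.04181
  Δ       -0.003583  0.005375  0.003583  0.003583
  eq        0.02747     3.071     0.103    0.0454
  solve Keq expr → x = 0.001792; check Q = 0.8399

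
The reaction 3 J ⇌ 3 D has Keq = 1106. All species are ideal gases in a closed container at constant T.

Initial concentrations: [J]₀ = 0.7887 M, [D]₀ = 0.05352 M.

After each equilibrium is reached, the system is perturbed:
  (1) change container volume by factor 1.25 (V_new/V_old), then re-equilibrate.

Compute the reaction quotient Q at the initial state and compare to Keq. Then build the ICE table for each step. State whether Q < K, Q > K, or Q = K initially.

Q₀ = 3.1247e-04; Q < K (proceeds forward)

Q₀ = 3.1247e-04 vs Keq = 1106 ⇒ Q<K, forward
Step 1:
                  J         D
  init       0.7887   0.05352
  Δ         -0.7144    0.7144
  eq        0.07426     0.768
  solve Keq expr → x = 0.2381; check Q = 1106
Then change container volume by factor 1.25 (V_new/V_old).
Step 2:
                  J         D
  init      0.05941    0.6144
  Δ               0         0
  eq        0.05941    0.6144
  solve Keq expr → x = 0; check Q = 1106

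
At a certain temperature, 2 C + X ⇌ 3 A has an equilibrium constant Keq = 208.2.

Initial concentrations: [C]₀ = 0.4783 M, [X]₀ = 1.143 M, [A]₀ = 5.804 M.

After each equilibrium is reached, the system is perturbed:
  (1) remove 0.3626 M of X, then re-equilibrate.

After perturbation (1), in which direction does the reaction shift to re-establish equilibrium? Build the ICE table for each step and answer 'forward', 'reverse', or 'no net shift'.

Q₀ = 747.7 vs Keq = 208.2 ⇒ Q>K, reverse
Step 1:
                    C           X           A
  init         0.4783       1.143       5.804
  Δ            0.2841      0.1421     -0.4262
  eq           0.7624       1.285       5.378
  solve Keq expr → x = -0.1421; check Q = 208.2
Then remove 0.3626 M of X.
Step 2:
                    C           X           A
  init         0.7624      0.9225       5.378
  Δ           0.08583     0.04291     -0.1287
  eq           0.8483      0.9654       5.249
  solve Keq expr → x = -0.04291; check Q = 208.2

Direction: reverse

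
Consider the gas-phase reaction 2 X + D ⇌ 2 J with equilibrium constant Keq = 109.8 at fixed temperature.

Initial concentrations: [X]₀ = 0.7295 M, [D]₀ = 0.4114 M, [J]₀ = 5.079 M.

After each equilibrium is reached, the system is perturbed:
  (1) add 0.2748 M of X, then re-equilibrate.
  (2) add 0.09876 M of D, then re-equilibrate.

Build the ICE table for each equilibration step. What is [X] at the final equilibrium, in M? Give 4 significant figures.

Q₀ = 117.8 vs Keq = 109.8 ⇒ Q>K, reverse
Step 1:
                    X           D           J
  I            0.7295      0.4114       5.079
  C           0.01637    0.008186    -0.01637
  E            0.7459      0.4196       5.063
  solve Keq expr → x = -0.008186; check Q = 109.8
Then add 0.2748 M of X.
Step 2:
                    X           D           J
  I             1.021      0.4196       5.063
  C            -0.163     -0.0815       0.163
  E            0.8577      0.3381       5.226
  solve Keq expr → x = 0.0815; check Q = 109.8
Then add 0.09876 M of D.
Step 3:
                    X           D           J
  I            0.8577      0.4368       5.226
  C          -0.06418    -0.03209     0.06418
  E            0.7935      0.4048        5.29
  solve Keq expr → x = 0.03209; check Q = 109.8

[X]_eq = 0.7935 M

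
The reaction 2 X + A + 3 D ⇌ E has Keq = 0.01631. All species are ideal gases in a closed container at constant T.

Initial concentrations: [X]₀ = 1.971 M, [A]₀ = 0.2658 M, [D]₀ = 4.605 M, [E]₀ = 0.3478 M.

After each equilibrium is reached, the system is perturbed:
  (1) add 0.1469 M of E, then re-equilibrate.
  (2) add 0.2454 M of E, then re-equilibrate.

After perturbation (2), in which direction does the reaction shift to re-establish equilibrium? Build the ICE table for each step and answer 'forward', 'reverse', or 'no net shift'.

Q₀ = 0.003449 vs Keq = 0.01631 ⇒ Q<K, forward
Step 1:
                  X         A         D         E
  init        1.971    0.2658     4.605    0.3478
  Δ         -0.2623   -0.1312   -0.3935    0.1312
  eq          1.709    0.1346     4.212     0.479
  solve Keq expr → x = 0.1312; check Q = 0.01631
Then add 0.1469 M of E.
Step 2:
                  X         A         D         E
  init        1.709    0.1346     4.212    0.6259
  Δ         0.04125   0.02063   0.06188  -0.02063
  eq           1.75    0.1553     4.273    0.6052
  solve Keq expr → x = -0.02063; check Q = 0.01631
Then add 0.2454 M of E.
Step 3:
                  X         A         D         E
  init         1.75    0.1553     4.273    0.8506
  Δ         0.05961    0.0298   0.08941   -0.0298
  eq           1.81    0.1851     4.363    0.8208
  solve Keq expr → x = -0.0298; check Q = 0.01631

Direction: reverse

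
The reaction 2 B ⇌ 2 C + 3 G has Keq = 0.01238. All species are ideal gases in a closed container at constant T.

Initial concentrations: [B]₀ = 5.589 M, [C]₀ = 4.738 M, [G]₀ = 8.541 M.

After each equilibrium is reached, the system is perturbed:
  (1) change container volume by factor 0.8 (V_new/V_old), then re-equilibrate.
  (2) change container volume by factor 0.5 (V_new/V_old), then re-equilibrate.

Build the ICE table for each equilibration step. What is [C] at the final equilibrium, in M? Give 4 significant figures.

[C]_eq = 0.3417 M

Q₀ = 447.8 vs Keq = 0.01238 ⇒ Q>K, reverse
Step 1:
                   B          C          G
  init         5.589      4.738      8.541
  Δ            4.351     -4.351     -6.527
  eq            9.94     0.3869      2.014
  solve Keq expr → x = -2.176; check Q = 0.01238
Then change container volume by factor 0.8 (V_new/V_old).
Step 2:
                   B          C          G
  init         12.43     0.4836      2.518
  Δ           0.1008    -0.1008    -0.1512
  eq           12.53     0.3828      2.367
  solve Keq expr → x = -0.0504; check Q = 0.01238
Then change container volume by factor 0.5 (V_new/V_old).
Step 3:
                   B          C          G
  init         25.05     0.7656      4.733
  Δ           0.4238    -0.4238    -0.6358
  eq           25.48     0.3417      4.098
  solve Keq expr → x = -0.2119; check Q = 0.01238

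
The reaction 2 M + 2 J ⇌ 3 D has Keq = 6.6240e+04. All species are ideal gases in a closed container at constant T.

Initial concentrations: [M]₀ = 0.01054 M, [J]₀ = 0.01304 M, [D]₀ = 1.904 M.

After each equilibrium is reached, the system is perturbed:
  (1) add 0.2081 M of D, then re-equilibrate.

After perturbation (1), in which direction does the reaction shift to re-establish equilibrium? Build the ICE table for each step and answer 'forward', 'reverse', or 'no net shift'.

Q₀ = 3.6540e+08 vs Keq = 6.6240e+04 ⇒ Q>K, reverse
Step 1:
                   M          J          D
  init       0.01054    0.01304      1.904
  Δ          0.08418    0.08418    -0.1263
  eq         0.09472    0.09722      1.778
  solve Keq expr → x = -0.04209; check Q = 6.6240e+04
Then add 0.2081 M of D.
Step 2:
                   M          J          D
  init       0.09472    0.09722      1.986
  Δ         0.007843   0.007843   -0.01177
  eq          0.1026     0.1051      1.974
  solve Keq expr → x = -0.003922; check Q = 6.6240e+04

Direction: reverse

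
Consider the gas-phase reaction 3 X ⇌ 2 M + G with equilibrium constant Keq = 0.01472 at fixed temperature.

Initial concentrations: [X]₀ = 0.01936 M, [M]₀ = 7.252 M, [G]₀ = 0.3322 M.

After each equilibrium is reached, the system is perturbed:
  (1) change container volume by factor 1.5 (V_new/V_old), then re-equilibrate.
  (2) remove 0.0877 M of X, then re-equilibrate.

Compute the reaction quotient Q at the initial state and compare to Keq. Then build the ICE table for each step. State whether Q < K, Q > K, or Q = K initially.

Q₀ = 2.4077e+06; Q > K (proceeds reverse)

Q₀ = 2.4077e+06 vs Keq = 0.01472 ⇒ Q>K, reverse
Step 1:
                    X           M           G
  init        0.01936       7.252      0.3322
  Δ            0.9955     -0.6637     -0.3318
  eq            1.015       6.588  3.5451e-04
  solve Keq expr → x = -0.3318; check Q = 0.01472
Then change container volume by factor 1.5 (V_new/V_old).
Step 2:
                    X           M           G
  init         0.6766       4.392  2.3634e-04
  Δ                 0           0           0
  eq           0.6766       4.392  2.3634e-04
  solve Keq expr → x = 0; check Q = 0.01472
Then remove 0.0877 M of X.
Step 3:
                    X           M           G
  init         0.5889       4.392  2.3634e-04
  Δ        2.4090e-04 -1.6060e-04 -8.0302e-05
  eq           0.5891       4.392  1.5604e-04
  solve Keq expr → x = -8.0302e-05; check Q = 0.01472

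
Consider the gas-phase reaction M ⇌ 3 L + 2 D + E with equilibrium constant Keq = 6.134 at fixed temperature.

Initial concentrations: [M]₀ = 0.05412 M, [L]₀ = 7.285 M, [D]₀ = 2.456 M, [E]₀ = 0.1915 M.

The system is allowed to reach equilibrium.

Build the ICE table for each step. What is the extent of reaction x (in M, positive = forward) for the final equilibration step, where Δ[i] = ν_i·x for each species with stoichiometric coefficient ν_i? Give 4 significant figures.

x = -0.1903 M

Q₀ = 8252 vs Keq = 6.134 ⇒ Q>K, reverse
Step 1:
                  M         L         D         E
  init      0.05412     7.285     2.456    0.1915
  Δ          0.1903    -0.571   -0.3807   -0.1903
  eq         0.2445     6.714     2.075   0.00115
  solve Keq expr → x = -0.1903; check Q = 6.134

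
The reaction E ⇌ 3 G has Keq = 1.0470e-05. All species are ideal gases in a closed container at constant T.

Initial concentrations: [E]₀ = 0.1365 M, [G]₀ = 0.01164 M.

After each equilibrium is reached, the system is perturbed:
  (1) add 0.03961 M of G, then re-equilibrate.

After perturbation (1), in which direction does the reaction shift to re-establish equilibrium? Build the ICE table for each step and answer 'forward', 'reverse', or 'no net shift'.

Direction: reverse

Q₀ = 1.1554e-05 vs Keq = 1.0470e-05 ⇒ Q>K, reverse
Step 1:
                   E          G
  I           0.1365    0.01164
  C       1.2419e-04 -3.7257e-04
  E           0.1366    0.01127
  solve Keq expr → x = -1.2419e-04; check Q = 1.0470e-05
Then add 0.03961 M of G.
Step 2:
                   E          G
  I           0.1366    0.05088
  C          0.01309   -0.03926
  E           0.1497    0.01162
  solve Keq expr → x = -0.01309; check Q = 1.0470e-05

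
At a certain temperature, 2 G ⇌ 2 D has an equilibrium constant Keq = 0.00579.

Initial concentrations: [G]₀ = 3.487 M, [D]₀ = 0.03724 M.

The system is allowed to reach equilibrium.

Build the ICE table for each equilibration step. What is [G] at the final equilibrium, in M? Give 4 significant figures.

Q₀ = 1.1406e-04 vs Keq = 0.00579 ⇒ Q<K, forward
Step 1:
                    G           D
  I             3.487     0.03724
  C            -0.212       0.212
  E             3.275      0.2492
  solve Keq expr → x = 0.106; check Q = 0.00579

[G]_eq = 3.275 M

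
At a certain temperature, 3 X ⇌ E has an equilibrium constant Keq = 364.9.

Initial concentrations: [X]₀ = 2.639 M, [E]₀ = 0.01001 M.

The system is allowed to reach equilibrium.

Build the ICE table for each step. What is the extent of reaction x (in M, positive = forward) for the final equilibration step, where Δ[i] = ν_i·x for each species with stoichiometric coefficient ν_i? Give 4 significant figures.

x = 0.8356 M

Q₀ = 5.4465e-04 vs Keq = 364.9 ⇒ Q<K, forward
Step 1:
                   X          E
  Initial      2.639    0.01001
  Change      -2.507     0.8356
  Equil       0.1323     0.8456
  solve Keq expr → x = 0.8356; check Q = 364.9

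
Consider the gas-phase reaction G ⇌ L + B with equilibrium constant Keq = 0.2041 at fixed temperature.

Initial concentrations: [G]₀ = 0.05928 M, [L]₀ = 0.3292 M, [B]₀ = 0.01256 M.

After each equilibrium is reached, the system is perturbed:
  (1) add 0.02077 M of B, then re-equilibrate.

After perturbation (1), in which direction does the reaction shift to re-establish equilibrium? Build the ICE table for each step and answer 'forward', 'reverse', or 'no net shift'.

Direction: reverse

Q₀ = 0.06975 vs Keq = 0.2041 ⇒ Q<K, forward
Step 1:
                  G         L         B
  init      0.05928    0.3292   0.01256
  Δ        -0.01422   0.01422   0.01422
  eq        0.04506    0.3434   0.02678
  solve Keq expr → x = 0.01422; check Q = 0.2041
Then add 0.02077 M of B.
Step 2:
                  G         L         B
  init      0.04506    0.3434   0.04755
  Δ         0.01224  -0.01224  -0.01224
  eq         0.0573    0.3312   0.03531
  solve Keq expr → x = -0.01224; check Q = 0.2041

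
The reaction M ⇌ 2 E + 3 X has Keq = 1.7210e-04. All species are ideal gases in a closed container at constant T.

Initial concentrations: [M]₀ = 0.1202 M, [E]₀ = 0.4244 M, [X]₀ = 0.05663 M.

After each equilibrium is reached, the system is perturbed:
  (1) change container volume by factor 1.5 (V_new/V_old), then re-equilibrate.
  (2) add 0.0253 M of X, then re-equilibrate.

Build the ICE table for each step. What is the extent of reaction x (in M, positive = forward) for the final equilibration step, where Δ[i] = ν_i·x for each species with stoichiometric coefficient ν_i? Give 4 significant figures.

Q₀ = 2.7214e-04 vs Keq = 1.7210e-04 ⇒ Q>K, reverse
Step 1:
                  M         E         X
  Initial    0.1202    0.4244   0.05663
  Change   0.002439 -0.004878 -0.007316
  Equil      0.1226    0.4195   0.04931
  solve Keq expr → x = -0.002439; check Q = 1.7210e-04
Then change container volume by factor 1.5 (V_new/V_old).
Step 2:
                  M         E         X
  Initial   0.08176    0.2797   0.03288
  Change  -0.006758   0.01352   0.02027
  Equil       0.075    0.2932   0.05315
  solve Keq expr → x = 0.006758; check Q = 1.7210e-04
Then add 0.0253 M of X.
Step 3:
                  M         E         X
  Initial     0.075    0.2932   0.07845
  Change   0.007251   -0.0145  -0.02175
  Equil     0.08225    0.2787    0.0567
  solve Keq expr → x = -0.007251; check Q = 1.7210e-04

x = -0.007251 M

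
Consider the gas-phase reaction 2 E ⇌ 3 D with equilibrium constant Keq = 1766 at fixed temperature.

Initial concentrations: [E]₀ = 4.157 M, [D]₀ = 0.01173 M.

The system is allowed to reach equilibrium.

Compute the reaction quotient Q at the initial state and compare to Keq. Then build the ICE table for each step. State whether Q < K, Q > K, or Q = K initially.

Q₀ = 9.3397e-08; Q < K (proceeds forward)

Q₀ = 9.3397e-08 vs Keq = 1766 ⇒ Q<K, forward
Step 1:
                  E         D
  Initial     4.157   0.01173
  Change     -3.829     5.743
  Equil      0.3285     5.755
  solve Keq expr → x = 1.914; check Q = 1766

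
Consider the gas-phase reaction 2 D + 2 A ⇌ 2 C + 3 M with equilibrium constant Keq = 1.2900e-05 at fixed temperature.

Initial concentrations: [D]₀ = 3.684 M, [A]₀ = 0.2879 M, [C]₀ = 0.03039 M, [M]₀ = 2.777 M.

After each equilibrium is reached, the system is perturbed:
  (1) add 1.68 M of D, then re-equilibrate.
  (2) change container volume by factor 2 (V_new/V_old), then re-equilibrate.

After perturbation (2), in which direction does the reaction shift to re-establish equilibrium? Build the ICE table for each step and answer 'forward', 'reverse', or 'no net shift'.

Direction: forward

Q₀ = 0.01758 vs Keq = 1.2900e-05 ⇒ Q>K, reverse
Step 1:
                    D           A           C           M
  init          3.684      0.2879     0.03039       2.777
  Δ           0.02945     0.02945    -0.02945    -0.04418
  eq            3.713      0.3174  9.3691e-04       2.733
  solve Keq expr → x = -0.01473; check Q = 1.2900e-05
Then add 1.68 M of D.
Step 2:
                    D           A           C           M
  init          5.393      0.3174  9.3691e-04       2.733
  Δ       -4.2148e-04 -4.2148e-04  4.2148e-04  6.3222e-04
  eq            5.393      0.3169    0.001358       2.733
  solve Keq expr → x = 2.1074e-04; check Q = 1.2900e-05
Then change container volume by factor 2 (V_new/V_old).
Step 3:
                    D           A           C           M
  init          2.697      0.1585  6.7920e-04       1.367
  Δ       -2.7910e-04 -2.7910e-04  2.7910e-04  4.1865e-04
  eq            2.696      0.1582  9.5830e-04       1.367
  solve Keq expr → x = 1.3955e-04; check Q = 1.2900e-05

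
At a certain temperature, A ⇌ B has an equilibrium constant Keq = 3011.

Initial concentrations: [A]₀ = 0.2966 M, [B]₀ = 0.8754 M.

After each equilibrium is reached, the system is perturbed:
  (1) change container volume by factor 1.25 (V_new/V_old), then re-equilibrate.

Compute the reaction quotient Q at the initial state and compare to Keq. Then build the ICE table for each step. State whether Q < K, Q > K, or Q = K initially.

Q₀ = 2.951; Q < K (proceeds forward)

Q₀ = 2.951 vs Keq = 3011 ⇒ Q<K, forward
Step 1:
                  A         B
  I          0.2966    0.8754
  C         -0.2962    0.2962
  E       3.8911e-04     1.172
  solve Keq expr → x = 0.2962; check Q = 3011
Then change container volume by factor 1.25 (V_new/V_old).
Step 2:
                  A         B
  I       3.1129e-04    0.9373
  C               0         0
  E       3.1129e-04    0.9373
  solve Keq expr → x = 0; check Q = 3011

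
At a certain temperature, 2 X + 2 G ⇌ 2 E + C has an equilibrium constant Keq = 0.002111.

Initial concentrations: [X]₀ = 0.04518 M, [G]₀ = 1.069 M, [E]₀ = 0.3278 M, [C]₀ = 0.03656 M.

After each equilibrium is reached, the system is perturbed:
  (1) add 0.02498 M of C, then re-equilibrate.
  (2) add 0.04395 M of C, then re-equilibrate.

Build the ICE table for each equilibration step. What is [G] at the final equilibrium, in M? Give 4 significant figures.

Q₀ = 1.684 vs Keq = 0.002111 ⇒ Q>K, reverse
Step 1:
                   X          G          E          C
  Initial    0.04518      1.069     0.3278    0.03656
  Change     0.07197    0.07197   -0.07197   -0.03598
  Equil       0.1171      1.141     0.2558 5.7622e-04
  solve Keq expr → x = -0.03598; check Q = 0.002111
Then add 0.02498 M of C.
Step 2:
                   X          G          E          C
  Initial     0.1171      1.141     0.2558    0.02556
  Change      0.0474     0.0474    -0.0474    -0.0237
  Equil       0.1645      1.188     0.2084   0.001858
  solve Keq expr → x = -0.0237; check Q = 0.002111
Then add 0.04395 M of C.
Step 3:
                   X          G          E          C
  Initial     0.1645      1.188     0.2084    0.04581
  Change     0.07164    0.07164   -0.07164   -0.03582
  Equil       0.2362       1.26     0.1368    0.00999
  solve Keq expr → x = -0.03582; check Q = 0.002111

[G]_eq = 1.26 M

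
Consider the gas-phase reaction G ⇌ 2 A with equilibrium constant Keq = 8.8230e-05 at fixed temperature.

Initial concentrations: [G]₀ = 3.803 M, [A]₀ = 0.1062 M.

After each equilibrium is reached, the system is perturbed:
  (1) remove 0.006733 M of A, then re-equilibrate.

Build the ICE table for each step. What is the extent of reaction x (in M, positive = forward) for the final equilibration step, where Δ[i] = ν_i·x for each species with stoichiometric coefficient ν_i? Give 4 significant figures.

x = 0.003362 M

Q₀ = 0.002966 vs Keq = 8.8230e-05 ⇒ Q>K, reverse
Step 1:
                   G          A
  init         3.803     0.1062
  Δ          0.04389   -0.08778
  eq           3.847    0.01842
  solve Keq expr → x = -0.04389; check Q = 8.8230e-05
Then remove 0.006733 M of A.
Step 2:
                   G          A
  init         3.847    0.01169
  Δ        -0.003362   0.006725
  eq           3.844    0.01842
  solve Keq expr → x = 0.003362; check Q = 8.8230e-05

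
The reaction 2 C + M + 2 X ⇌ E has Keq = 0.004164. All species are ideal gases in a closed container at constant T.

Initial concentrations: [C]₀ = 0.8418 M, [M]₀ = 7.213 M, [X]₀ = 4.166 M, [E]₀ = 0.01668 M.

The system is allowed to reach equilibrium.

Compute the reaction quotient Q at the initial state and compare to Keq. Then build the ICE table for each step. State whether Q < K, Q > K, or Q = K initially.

Q₀ = 1.8803e-04; Q < K (proceeds forward)

Q₀ = 1.8803e-04 vs Keq = 0.004164 ⇒ Q<K, forward
Step 1:
                    C           M           X           E
  init         0.8418       7.213       4.166     0.01668
  Δ           -0.2651     -0.1325     -0.2651      0.1325
  eq           0.5767        7.08       3.901      0.1492
  solve Keq expr → x = 0.1325; check Q = 0.004164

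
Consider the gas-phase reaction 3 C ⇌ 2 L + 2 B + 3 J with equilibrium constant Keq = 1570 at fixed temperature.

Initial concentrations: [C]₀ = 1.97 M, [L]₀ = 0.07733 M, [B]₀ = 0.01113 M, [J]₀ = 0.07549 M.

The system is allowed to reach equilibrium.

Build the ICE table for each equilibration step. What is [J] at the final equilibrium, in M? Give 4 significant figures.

[J]_eq = 1.839 M

Q₀ = 4.1683e-11 vs Keq = 1570 ⇒ Q<K, forward
Step 1:
                   C          L          B          J
  init          1.97    0.07733    0.01113    0.07549
  Δ           -1.764      1.176      1.176      1.764
  eq          0.2062      1.253      1.187      1.839
  solve Keq expr → x = 0.5879; check Q = 1570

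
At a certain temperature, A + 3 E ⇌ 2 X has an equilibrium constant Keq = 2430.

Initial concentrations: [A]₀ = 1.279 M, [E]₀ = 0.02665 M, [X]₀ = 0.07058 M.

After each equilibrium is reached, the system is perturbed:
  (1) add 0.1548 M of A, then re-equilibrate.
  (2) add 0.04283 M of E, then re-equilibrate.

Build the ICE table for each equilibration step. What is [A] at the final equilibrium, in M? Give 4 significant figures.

[A]_eq = 1.416 M

Q₀ = 205.8 vs Keq = 2430 ⇒ Q<K, forward
Step 1:
                   A          E          X
  init         1.279    0.02665    0.07058
  Δ        -0.004642   -0.01393   0.009284
  eq           1.274    0.01272    0.07986
  solve Keq expr → x = 0.004642; check Q = 2430
Then add 0.1548 M of A.
Step 2:
                   A          E          X
  init         1.429    0.01272    0.07986
  Δ       -1.4874e-04 -4.4623e-04 2.9748e-04
  eq           1.429    0.01228    0.08016
  solve Keq expr → x = 1.4874e-04; check Q = 2430
Then add 0.04283 M of E.
Step 3:
                   A          E          X
  init         1.429    0.05511    0.08016
  Δ         -0.01339   -0.04018    0.02679
  eq           1.416    0.01493     0.1069
  solve Keq expr → x = 0.01339; check Q = 2430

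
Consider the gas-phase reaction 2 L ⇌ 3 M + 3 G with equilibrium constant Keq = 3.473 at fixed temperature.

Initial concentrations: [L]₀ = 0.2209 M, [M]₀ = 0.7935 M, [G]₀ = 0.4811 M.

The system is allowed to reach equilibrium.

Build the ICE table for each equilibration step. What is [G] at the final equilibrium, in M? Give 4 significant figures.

Q₀ = 1.14 vs Keq = 3.473 ⇒ Q<K, forward
Step 1:
                    L           M           G
  Initial      0.2209      0.7935      0.4811
  Change     -0.04579     0.06868     0.06868
  Equil        0.1751      0.8622      0.5498
  solve Keq expr → x = 0.02289; check Q = 3.473

[G]_eq = 0.5498 M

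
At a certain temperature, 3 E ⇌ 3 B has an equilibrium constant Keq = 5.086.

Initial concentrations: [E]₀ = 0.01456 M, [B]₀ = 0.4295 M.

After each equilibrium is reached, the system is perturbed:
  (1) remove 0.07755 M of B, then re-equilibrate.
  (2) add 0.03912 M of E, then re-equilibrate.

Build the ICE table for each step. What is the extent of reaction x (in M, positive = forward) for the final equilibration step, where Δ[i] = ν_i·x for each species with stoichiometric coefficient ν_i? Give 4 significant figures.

Q₀ = 2.5669e+04 vs Keq = 5.086 ⇒ Q>K, reverse
Step 1:
                  E         B
  init      0.01456    0.4295
  Δ          0.1487   -0.1487
  eq         0.1633    0.2808
  solve Keq expr → x = -0.04957; check Q = 5.086
Then remove 0.07755 M of B.
Step 2:
                  E         B
  init       0.1633    0.2032
  Δ        -0.02851   0.02851
  eq         0.1348    0.2318
  solve Keq expr → x = 0.009505; check Q = 5.086
Then add 0.03912 M of E.
Step 3:
                  E         B
  init       0.1739    0.2318
  Δ        -0.02474   0.02474
  eq         0.1491    0.2565
  solve Keq expr → x = 0.008245; check Q = 5.086

x = 0.008245 M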